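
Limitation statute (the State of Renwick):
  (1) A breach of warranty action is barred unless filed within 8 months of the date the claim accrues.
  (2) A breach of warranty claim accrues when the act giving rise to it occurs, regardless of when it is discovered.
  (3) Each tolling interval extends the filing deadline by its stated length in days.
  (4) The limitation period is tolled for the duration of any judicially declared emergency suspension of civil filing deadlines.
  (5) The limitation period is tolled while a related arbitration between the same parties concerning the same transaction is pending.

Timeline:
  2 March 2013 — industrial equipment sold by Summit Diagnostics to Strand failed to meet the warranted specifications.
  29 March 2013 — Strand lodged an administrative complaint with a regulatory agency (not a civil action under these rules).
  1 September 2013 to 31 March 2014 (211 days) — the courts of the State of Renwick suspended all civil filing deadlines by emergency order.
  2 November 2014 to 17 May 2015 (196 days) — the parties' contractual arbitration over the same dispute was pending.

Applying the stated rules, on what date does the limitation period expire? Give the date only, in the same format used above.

1 June 2014

The claim accrued on 2 March 2013, the date of the act.
Adding the 8 months base period to 2 March 2013 gives a deadline of 2 November 2013, before any tolling.
The period was tolled for 211 days by the emergency suspension of filing deadlines (1 September 2013 to 31 March 2014), pushing the deadline to 1 June 2014.
The pending related arbitration starting 2 November 2014 came too late — the period had run on 1 June 2014 — and so does not extend the deadline.
The other events in the timeline have no effect on the limitation period under the stated rules.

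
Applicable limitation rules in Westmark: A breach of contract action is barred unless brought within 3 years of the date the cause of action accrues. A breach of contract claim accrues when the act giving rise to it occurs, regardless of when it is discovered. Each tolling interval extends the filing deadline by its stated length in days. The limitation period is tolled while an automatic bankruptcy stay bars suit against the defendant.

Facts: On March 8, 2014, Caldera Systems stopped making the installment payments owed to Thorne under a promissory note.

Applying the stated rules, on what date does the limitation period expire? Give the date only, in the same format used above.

March 8, 2017

The limitation period began to run on March 8, 2014.
3 years from March 8, 2014 is March 8, 2017.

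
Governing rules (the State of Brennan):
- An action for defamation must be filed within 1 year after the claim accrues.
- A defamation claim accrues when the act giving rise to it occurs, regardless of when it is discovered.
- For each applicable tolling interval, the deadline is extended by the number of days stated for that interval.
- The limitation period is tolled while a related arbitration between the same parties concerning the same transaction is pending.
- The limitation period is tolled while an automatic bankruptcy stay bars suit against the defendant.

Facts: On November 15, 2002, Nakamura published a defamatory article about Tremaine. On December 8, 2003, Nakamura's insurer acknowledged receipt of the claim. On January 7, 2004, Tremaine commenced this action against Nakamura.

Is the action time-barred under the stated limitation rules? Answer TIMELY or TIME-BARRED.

TIME-BARRED

The claim accrued on November 15, 2002, the date of the act.
The untolled deadline — 1 year after November 15, 2002 — is November 15, 2003.
Nothing else in the chronology tolls or restarts the period.
Filing on January 7, 2004 missed the November 15, 2003 deadline — the action is time-barred.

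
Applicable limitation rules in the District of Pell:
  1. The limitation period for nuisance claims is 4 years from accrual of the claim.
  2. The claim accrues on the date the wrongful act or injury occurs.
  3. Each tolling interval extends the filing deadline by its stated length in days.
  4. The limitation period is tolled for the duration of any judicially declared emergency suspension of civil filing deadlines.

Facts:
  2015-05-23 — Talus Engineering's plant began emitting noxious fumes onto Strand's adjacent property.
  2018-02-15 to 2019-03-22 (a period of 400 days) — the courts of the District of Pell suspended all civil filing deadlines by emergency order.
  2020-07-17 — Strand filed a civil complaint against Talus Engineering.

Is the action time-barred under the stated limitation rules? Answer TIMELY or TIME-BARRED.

The claim accrued on 2015-05-23, the date of the act.
4 years from 2015-05-23 is 2019-05-23.
The emergency suspension of filing deadlines from 2018-02-15 to 2019-03-22 tolled the period for 400 days, extending the deadline to 2020-06-26.
The 2020-07-17 filing falls after the 2020-06-26 deadline; the claim is time-barred.

TIME-BARRED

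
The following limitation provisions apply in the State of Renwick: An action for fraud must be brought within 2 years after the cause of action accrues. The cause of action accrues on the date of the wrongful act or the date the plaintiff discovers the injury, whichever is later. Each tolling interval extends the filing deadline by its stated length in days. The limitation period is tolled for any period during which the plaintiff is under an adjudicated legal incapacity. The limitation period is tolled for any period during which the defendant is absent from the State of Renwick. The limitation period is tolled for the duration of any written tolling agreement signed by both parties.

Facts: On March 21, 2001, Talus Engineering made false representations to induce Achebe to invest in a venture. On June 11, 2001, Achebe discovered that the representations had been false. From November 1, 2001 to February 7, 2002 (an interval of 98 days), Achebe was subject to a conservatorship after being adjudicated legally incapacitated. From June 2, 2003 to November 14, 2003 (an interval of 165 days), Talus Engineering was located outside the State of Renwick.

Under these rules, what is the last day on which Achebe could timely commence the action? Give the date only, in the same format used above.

Taking the later of the act (March 21, 2001) and discovery (June 11, 2001), the claim accrued on June 11, 2001.
The untolled deadline — 2 years after June 11, 2001 — is June 11, 2003.
Because the plaintiff's legal incapacity ran from November 1, 2001 to February 7, 2002, the deadline is extended by 98 days to September 17, 2003.
Because the defendant's absence from the jurisdiction ran from June 2, 2003 to November 14, 2003, the deadline is extended by 165 days to February 29, 2004.

February 29, 2004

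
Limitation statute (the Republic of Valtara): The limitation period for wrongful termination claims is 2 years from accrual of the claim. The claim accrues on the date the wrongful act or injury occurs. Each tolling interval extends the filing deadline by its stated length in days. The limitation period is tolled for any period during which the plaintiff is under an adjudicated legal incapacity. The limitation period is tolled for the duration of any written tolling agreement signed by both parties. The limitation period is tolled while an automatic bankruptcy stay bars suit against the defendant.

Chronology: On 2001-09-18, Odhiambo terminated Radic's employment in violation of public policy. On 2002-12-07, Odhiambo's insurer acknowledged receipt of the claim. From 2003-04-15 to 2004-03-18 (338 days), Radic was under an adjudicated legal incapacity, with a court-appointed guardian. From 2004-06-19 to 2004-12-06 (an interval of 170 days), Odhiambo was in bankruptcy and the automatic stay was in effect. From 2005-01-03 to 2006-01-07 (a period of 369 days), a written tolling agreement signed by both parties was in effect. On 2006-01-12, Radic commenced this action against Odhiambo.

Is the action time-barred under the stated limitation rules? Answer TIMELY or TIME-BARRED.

The claim accrued on 2001-09-18, the date of the act.
2 years from 2001-09-18 is 2003-09-18.
The period was tolled for 338 days by the plaintiff's legal incapacity (2003-04-15 to 2004-03-18), pushing the deadline to 2004-08-21.
The automatic bankruptcy stay from 2004-06-19 to 2004-12-06 tolled the period for 170 days, extending the deadline to 2005-02-07.
The period was tolled for 369 days by the written tolling agreement (2005-01-03 to 2006-01-07), pushing the deadline to 2006-02-11.
None of the other events listed affects the running of the period under the stated rules.
Filing on 2006-01-12 beat the 2006-02-11 deadline — the action is timely.

TIMELY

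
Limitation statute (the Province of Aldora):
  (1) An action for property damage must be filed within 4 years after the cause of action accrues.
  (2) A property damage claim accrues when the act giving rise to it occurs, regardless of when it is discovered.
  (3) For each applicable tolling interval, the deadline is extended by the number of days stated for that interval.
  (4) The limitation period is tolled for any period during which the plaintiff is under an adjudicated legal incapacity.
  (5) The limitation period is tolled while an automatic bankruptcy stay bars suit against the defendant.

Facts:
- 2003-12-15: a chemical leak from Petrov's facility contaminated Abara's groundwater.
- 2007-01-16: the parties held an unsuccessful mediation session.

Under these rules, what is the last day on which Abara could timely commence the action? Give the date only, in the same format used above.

2007-12-15

The cause of action accrued on 2003-12-15, the date of the act.
The untolled deadline — 4 years after 2003-12-15 — is 2007-12-15.
Nothing else in the chronology tolls or restarts the period.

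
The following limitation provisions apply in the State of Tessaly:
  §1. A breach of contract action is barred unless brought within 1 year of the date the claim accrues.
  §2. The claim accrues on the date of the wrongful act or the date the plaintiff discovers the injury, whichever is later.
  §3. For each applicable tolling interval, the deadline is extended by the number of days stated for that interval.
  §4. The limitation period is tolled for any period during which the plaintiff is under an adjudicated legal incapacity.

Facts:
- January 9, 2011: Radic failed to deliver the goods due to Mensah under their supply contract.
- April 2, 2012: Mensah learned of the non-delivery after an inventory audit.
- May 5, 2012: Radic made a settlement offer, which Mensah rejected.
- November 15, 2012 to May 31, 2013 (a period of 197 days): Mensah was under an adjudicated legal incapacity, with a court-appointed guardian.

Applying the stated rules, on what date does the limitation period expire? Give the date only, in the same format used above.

October 16, 2013

Taking the later of the act (January 9, 2011) and discovery (April 2, 2012), the claim accrued on April 2, 2012.
The untolled deadline — 1 year after April 2, 2012 — is April 2, 2013.
Because the plaintiff's legal incapacity ran from November 15, 2012 to May 31, 2013, the deadline is extended by 197 days to October 16, 2013.
The other events in the timeline have no effect on the limitation period under the stated rules.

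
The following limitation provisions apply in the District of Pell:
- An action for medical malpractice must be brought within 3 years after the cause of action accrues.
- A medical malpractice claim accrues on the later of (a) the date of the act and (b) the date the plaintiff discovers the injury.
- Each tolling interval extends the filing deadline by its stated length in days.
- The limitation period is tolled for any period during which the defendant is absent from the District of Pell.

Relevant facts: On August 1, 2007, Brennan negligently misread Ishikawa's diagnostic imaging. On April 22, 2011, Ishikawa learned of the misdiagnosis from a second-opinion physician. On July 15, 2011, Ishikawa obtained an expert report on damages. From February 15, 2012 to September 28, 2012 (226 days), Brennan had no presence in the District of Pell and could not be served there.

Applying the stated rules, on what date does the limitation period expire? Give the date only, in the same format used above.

Because discovery on April 22, 2011 post-dates the August 1, 2007 act, accrual under the later-of rule falls on April 22, 2011.
The untolled deadline — 3 years after April 22, 2011 — is April 22, 2014.
Because the defendant's absence from the jurisdiction ran from February 15, 2012 to September 28, 2012, the deadline is extended by 226 days to December 4, 2014.
The other events in the timeline have no effect on the limitation period under the stated rules.

December 4, 2014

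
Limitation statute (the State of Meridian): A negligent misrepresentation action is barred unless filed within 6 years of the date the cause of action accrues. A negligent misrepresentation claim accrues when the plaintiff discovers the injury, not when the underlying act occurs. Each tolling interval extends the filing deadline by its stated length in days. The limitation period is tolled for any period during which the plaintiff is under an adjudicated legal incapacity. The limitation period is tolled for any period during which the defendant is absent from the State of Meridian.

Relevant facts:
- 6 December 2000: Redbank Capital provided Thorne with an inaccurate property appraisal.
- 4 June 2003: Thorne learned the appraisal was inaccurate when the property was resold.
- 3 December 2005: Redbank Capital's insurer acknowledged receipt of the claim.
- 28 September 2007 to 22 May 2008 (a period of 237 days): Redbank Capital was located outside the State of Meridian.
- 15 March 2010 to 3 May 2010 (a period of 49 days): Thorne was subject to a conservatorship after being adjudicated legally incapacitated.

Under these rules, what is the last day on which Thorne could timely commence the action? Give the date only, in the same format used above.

Accrual is tied to discovery, so the period began on 4 June 2003 rather than on 6 December 2000 when the act occurred.
6 years from 4 June 2003 is 4 June 2009.
The period was tolled for 237 days by the defendant's absence from the jurisdiction (28 September 2007 to 22 May 2008), pushing the deadline to 27 January 2010.
The plaintiff's legal incapacity from 15 March 2010 to 3 May 2010 began after the period had already run on 27 January 2010, so it has no tolling effect.
Nothing else in the chronology tolls or restarts the period.

27 January 2010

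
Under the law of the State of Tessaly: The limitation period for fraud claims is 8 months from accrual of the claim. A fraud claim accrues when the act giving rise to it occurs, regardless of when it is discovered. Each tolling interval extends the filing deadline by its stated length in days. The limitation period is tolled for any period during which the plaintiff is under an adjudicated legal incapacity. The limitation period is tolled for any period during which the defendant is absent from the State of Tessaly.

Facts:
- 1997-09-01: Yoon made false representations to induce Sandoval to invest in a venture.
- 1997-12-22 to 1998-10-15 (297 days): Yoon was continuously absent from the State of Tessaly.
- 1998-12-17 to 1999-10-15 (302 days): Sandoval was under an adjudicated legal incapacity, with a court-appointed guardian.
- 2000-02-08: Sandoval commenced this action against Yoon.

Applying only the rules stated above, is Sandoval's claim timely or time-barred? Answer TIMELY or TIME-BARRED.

TIME-BARRED

The limitation period began to run on 1997-09-01.
The untolled deadline — 8 months after 1997-09-01 — is 1998-05-01.
Because the defendant's absence from the jurisdiction ran from 1997-12-22 to 1998-10-15, the deadline is extended by 297 days to 1999-02-22.
Because the plaintiff's legal incapacity ran from 1998-12-17 to 1999-10-15, the deadline is extended by 302 days to 1999-12-21.
Sandoval filed on 2000-02-08, after the 1999-12-21 deadline, so the action is time-barred.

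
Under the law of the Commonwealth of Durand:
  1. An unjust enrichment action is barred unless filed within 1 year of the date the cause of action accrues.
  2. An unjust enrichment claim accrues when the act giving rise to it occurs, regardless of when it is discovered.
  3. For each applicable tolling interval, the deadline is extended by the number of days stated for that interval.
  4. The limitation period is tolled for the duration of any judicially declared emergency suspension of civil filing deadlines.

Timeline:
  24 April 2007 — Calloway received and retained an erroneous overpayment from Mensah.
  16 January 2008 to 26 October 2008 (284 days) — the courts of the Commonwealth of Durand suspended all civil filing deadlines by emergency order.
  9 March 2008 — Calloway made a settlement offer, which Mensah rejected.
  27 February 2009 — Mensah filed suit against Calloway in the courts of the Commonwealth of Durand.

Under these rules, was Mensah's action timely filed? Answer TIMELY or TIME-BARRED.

TIME-BARRED

The claim accrued on 24 April 2007, when the wrongful act occurred.
The untolled deadline — 1 year after 24 April 2007 — is 24 April 2008.
The emergency suspension of filing deadlines from 16 January 2008 to 26 October 2008 tolled the period for 284 days, extending the deadline to 2 February 2009.
The other events in the timeline have no effect on the limitation period under the stated rules.
The 27 February 2009 filing falls after the 2 February 2009 deadline; the claim is time-barred.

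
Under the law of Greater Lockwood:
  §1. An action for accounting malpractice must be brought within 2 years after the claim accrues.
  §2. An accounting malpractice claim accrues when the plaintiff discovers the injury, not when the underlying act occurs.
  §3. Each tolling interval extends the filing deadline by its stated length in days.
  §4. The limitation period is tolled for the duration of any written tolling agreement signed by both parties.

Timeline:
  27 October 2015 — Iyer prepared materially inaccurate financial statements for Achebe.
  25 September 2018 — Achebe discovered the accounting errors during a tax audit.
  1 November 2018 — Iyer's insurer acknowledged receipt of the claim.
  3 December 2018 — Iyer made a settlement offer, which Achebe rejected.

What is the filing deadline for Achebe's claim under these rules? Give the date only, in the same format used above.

25 September 2020

Accrual is tied to discovery, so the period began on 25 September 2018 rather than on 27 October 2015 when the act occurred.
The untolled deadline — 2 years after 25 September 2018 — is 25 September 2020.
None of the other events listed affects the running of the period under the stated rules.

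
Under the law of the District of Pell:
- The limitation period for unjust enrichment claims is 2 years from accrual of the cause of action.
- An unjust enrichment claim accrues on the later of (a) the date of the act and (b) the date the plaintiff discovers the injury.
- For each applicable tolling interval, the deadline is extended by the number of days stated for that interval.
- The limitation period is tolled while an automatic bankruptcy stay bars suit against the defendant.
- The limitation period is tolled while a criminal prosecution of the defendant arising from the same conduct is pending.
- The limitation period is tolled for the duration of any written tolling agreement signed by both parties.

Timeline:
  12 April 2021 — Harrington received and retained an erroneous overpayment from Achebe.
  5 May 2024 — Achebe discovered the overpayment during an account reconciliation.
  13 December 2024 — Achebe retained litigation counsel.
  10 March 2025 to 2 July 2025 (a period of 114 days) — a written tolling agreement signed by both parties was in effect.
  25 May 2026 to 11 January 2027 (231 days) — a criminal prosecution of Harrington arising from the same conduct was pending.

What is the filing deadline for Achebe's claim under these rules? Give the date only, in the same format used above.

15 April 2027

Because discovery on 5 May 2024 post-dates the 12 April 2021 act, accrual under the later-of rule falls on 5 May 2024.
Adding the 2 years base period to 5 May 2024 gives a deadline of 5 May 2026, before any tolling.
Because the written tolling agreement ran from 10 March 2025 to 2 July 2025, the deadline is extended by 114 days to 27 August 2026.
Because the pending criminal prosecution ran from 25 May 2026 to 11 January 2027, the deadline is extended by 231 days to 15 April 2027.
The other events in the timeline have no effect on the limitation period under the stated rules.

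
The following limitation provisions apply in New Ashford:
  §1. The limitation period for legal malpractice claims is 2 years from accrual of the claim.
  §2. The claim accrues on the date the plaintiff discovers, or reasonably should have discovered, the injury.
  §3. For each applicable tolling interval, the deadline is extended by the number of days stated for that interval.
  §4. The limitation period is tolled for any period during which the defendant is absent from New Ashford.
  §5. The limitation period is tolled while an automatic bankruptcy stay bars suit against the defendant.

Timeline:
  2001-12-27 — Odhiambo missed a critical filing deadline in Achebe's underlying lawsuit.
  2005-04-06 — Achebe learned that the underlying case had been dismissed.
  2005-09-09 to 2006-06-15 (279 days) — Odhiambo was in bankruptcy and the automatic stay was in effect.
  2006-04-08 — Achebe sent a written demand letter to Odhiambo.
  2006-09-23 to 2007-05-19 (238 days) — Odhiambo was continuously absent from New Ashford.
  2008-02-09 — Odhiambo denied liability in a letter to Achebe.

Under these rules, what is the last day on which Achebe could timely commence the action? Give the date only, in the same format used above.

Accrual is tied to discovery, so the period began on 2005-04-06 rather than on 2001-12-27 when the act occurred.
The untolled deadline — 2 years after 2005-04-06 — is 2007-04-06.
The automatic bankruptcy stay from 2005-09-09 to 2006-06-15 tolled the period for 279 days, extending the deadline to 2008-01-10.
The defendant's absence from the jurisdiction from 2006-09-23 to 2007-05-19 tolled the period for 238 days, extending the deadline to 2008-09-04.
The other events in the timeline have no effect on the limitation period under the stated rules.

2008-09-04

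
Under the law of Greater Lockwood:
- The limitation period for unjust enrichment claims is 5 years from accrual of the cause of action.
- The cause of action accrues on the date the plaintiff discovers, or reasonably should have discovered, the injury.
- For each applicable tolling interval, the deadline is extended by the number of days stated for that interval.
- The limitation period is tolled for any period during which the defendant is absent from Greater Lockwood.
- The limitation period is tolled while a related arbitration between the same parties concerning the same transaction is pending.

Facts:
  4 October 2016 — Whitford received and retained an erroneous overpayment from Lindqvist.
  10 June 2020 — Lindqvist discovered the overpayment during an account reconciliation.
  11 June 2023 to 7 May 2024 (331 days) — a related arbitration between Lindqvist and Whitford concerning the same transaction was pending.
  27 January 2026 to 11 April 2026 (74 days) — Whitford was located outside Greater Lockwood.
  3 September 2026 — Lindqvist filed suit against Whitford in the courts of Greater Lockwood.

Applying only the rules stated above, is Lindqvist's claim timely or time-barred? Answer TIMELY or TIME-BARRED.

TIME-BARRED

The claim did not accrue until Lindqvist discovered the injury on 10 June 2020; the 4 October 2016 act date does not start the clock under the stated rule.
Adding the 5 years base period to 10 June 2020 gives a deadline of 10 June 2025, before any tolling.
The pending related arbitration from 11 June 2023 to 7 May 2024 tolled the period for 331 days, extending the deadline to 7 May 2026.
The defendant's absence from the jurisdiction from 27 January 2026 to 11 April 2026 tolled the period for 74 days, extending the deadline to 20 July 2026.
Lindqvist filed on 3 September 2026, after the 20 July 2026 deadline, so the action is time-barred.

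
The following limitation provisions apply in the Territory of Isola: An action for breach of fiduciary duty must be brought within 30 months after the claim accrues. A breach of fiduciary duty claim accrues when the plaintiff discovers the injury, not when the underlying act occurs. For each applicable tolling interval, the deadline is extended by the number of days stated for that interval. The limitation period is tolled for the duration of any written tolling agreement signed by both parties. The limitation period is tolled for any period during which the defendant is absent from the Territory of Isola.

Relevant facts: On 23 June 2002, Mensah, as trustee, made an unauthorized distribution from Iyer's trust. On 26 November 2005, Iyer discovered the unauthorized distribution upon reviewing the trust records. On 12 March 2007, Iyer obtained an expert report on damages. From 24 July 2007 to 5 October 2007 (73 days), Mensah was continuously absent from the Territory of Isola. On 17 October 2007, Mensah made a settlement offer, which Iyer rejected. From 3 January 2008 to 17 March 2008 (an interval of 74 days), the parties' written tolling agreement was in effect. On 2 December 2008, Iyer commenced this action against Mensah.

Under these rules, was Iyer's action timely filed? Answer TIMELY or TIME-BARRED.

The claim did not accrue until Iyer discovered the injury on 26 November 2005; the 23 June 2002 act date does not start the clock under the stated rule.
The untolled deadline — 30 months after 26 November 2005 — is 26 May 2008.
The period was tolled for 73 days by the defendant's absence from the jurisdiction (24 July 2007 to 5 October 2007), pushing the deadline to 7 August 2008.
Because the written tolling agreement ran from 3 January 2008 to 17 March 2008, the deadline is extended by 74 days to 20 October 2008.
The other events in the timeline have no effect on the limitation period under the stated rules.
Iyer filed on 2 December 2008, after the 20 October 2008 deadline, so the action is time-barred.

TIME-BARRED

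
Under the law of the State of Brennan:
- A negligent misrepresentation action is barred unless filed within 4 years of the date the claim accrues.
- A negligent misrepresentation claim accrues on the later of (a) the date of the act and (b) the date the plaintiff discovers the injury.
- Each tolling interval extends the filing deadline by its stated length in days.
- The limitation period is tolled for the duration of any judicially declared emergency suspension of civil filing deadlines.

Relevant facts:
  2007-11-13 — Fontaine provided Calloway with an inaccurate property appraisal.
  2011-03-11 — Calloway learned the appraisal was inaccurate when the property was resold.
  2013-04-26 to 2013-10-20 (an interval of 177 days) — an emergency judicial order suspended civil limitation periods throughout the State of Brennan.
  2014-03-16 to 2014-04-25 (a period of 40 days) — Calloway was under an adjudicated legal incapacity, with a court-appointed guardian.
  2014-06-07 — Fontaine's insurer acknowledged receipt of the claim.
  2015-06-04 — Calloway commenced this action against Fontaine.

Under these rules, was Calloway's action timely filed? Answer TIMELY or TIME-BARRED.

TIMELY

Because discovery on 2011-03-11 post-dates the 2007-11-13 act, accrual under the later-of rule falls on 2011-03-11.
The untolled deadline — 4 years after 2011-03-11 — is 2015-03-11.
Because the emergency suspension of filing deadlines ran from 2013-04-26 to 2013-10-20, the deadline is extended by 177 days to 2015-09-04.
No stated provision tolls the period for the plaintiff's incapacity, so the interval from 2014-03-16 to 2014-04-25 has no effect on the deadline.
None of the other events listed affects the running of the period under the stated rules.
Calloway filed on 2015-06-04, before the 2015-09-04 deadline, so the action is timely.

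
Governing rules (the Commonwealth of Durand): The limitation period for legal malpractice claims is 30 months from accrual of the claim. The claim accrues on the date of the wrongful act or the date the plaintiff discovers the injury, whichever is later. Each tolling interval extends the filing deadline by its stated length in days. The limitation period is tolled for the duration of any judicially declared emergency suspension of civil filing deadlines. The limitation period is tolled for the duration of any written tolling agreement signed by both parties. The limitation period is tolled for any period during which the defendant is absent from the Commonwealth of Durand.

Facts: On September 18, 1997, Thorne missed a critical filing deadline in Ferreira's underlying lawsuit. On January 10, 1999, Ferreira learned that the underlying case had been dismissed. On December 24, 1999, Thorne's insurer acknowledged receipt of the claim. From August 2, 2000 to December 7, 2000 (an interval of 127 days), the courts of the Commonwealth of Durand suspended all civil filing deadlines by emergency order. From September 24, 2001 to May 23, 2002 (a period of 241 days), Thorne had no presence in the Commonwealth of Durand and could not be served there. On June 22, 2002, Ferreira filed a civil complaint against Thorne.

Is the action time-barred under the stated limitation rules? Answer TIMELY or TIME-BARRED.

Taking the later of the act (September 18, 1997) and discovery (January 10, 1999), the claim accrued on January 10, 1999.
30 months from January 10, 1999 is July 10, 2001.
Because the emergency suspension of filing deadlines ran from August 2, 2000 to December 7, 2000, the deadline is extended by 127 days to November 14, 2001.
Because the defendant's absence from the jurisdiction ran from September 24, 2001 to May 23, 2002, the deadline is extended by 241 days to July 13, 2002.
The other events in the timeline have no effect on the limitation period under the stated rules.
Ferreira filed on June 22, 2002, before the July 13, 2002 deadline, so the action is timely.

TIMELY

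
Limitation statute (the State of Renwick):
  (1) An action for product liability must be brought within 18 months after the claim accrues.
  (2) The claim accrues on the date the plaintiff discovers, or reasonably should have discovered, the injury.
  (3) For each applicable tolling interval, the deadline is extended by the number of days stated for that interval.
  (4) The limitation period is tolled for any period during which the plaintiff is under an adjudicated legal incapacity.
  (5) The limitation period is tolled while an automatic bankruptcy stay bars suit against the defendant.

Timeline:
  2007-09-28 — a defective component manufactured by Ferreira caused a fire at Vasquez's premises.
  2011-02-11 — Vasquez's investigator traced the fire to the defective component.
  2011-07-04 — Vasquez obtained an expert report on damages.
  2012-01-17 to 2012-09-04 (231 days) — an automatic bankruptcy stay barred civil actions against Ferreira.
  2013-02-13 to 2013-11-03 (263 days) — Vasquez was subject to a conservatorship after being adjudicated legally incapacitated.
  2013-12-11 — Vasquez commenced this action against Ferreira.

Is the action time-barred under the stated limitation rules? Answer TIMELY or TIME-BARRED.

Under the discovery rule, the claim accrued on 2011-02-11, when Vasquez discovered the injury — not on the 2007-09-28 date of the underlying act.
The untolled deadline — 18 months after 2011-02-11 — is 2012-08-11.
Because the automatic bankruptcy stay ran from 2012-01-17 to 2012-09-04, the deadline is extended by 231 days to 2013-03-30.
The plaintiff's legal incapacity from 2013-02-13 to 2013-11-03 tolled the period for 263 days, extending the deadline to 2013-12-18.
None of the other events listed affects the running of the period under the stated rules.
Vasquez filed on 2013-12-11, before the 2013-12-18 deadline, so the action is timely.

TIMELY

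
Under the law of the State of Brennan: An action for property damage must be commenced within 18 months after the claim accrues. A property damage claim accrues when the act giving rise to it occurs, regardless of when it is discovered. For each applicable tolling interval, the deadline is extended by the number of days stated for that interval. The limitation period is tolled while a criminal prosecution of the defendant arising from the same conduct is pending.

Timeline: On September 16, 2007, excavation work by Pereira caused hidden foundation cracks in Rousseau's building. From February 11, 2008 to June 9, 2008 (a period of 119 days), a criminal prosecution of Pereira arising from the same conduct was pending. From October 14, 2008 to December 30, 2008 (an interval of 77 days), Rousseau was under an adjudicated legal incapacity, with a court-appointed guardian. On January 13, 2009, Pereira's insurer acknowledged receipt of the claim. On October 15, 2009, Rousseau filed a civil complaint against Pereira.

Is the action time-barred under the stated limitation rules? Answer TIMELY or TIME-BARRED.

TIME-BARRED

The claim accrued on September 16, 2007, when the wrongful act occurred.
Adding the 18 months base period to September 16, 2007 gives a deadline of March 16, 2009, before any tolling.
Because the pending criminal prosecution ran from February 11, 2008 to June 9, 2008, the deadline is extended by 119 days to July 13, 2009.
No stated provision tolls the period for the plaintiff's incapacity, so the interval from October 14, 2008 to December 30, 2008 has no effect on the deadline.
None of the other events listed affects the running of the period under the stated rules.
The October 15, 2009 filing falls after the July 13, 2009 deadline; the claim is time-barred.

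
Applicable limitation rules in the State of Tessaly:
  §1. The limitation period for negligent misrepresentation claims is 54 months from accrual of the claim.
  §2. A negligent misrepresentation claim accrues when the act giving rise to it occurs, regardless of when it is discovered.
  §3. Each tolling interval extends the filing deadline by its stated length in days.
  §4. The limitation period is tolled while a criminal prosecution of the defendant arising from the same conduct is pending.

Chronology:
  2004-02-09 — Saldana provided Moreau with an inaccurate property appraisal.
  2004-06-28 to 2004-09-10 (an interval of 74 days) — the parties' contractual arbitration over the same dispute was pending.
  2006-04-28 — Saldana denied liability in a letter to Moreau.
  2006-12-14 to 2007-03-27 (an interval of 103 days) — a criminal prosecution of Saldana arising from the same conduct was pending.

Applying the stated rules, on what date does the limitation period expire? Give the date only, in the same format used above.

2008-11-20

The claim accrued on 2004-02-09, the date of the act.
54 months from 2004-02-09 is 2008-08-09.
The period was tolled for 103 days by the pending criminal prosecution (2006-12-14 to 2007-03-27), pushing the deadline to 2008-11-20.
No stated provision tolls the period for a pending arbitration, so the interval from 2004-06-28 to 2004-09-10 has no effect on the deadline.
Nothing else in the chronology tolls or restarts the period.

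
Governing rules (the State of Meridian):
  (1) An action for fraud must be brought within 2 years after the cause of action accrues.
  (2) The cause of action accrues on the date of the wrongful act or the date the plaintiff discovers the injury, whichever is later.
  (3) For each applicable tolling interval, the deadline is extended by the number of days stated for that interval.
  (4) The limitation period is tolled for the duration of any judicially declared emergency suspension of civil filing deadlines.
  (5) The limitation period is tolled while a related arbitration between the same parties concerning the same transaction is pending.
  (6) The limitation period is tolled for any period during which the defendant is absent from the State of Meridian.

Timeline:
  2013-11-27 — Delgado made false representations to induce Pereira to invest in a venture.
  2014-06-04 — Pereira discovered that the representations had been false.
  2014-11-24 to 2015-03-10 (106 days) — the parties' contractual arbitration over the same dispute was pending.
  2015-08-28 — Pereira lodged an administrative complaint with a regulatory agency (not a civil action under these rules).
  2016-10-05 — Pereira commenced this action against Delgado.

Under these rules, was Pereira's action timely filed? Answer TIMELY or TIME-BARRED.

The claim accrued on 2014-06-04 — the later of the 2013-11-27 act and the 2014-06-04 discovery.
The untolled deadline — 2 years after 2014-06-04 — is 2016-06-04.
The pending related arbitration from 2014-11-24 to 2015-03-10 tolled the period for 106 days, extending the deadline to 2016-09-18.
The other events in the timeline have no effect on the limitation period under the stated rules.
Pereira filed on 2016-10-05, after the 2016-09-18 deadline, so the action is time-barred.

TIME-BARRED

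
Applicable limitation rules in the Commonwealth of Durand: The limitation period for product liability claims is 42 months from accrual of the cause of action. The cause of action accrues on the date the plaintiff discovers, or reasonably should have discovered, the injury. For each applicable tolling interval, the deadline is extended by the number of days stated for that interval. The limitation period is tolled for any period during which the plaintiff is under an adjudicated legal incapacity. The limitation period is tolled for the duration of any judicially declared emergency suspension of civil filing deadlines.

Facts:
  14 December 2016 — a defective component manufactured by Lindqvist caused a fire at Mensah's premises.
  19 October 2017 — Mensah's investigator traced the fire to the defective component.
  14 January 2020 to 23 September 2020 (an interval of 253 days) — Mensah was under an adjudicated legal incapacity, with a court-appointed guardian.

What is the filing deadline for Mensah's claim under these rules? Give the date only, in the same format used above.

Under the discovery rule, the claim accrued on 19 October 2017, when Mensah discovered the injury — not on the 14 December 2016 date of the underlying act.
The untolled deadline — 42 months after 19 October 2017 — is 19 April 2021.
The plaintiff's legal incapacity from 14 January 2020 to 23 September 2020 tolled the period for 253 days, extending the deadline to 28 December 2021.

28 December 2021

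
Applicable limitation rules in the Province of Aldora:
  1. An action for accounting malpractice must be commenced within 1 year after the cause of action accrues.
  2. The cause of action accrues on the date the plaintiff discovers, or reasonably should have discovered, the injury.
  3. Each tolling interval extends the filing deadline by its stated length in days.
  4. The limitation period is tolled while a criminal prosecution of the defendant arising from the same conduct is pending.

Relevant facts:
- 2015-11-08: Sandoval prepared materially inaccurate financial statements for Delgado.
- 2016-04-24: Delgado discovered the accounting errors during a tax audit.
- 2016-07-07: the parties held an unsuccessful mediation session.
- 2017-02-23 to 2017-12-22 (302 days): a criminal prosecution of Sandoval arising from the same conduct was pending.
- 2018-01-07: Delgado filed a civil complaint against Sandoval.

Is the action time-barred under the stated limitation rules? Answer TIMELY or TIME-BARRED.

Accrual is tied to discovery, so the period began on 2016-04-24 rather than on 2015-11-08 when the act occurred.
1 year from 2016-04-24 is 2017-04-24.
Because the pending criminal prosecution ran from 2017-02-23 to 2017-12-22, the deadline is extended by 302 days to 2018-02-20.
Nothing else in the chronology tolls or restarts the period.
The 2018-01-07 filing precedes the 2018-02-20 deadline; the claim is timely.

TIMELY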